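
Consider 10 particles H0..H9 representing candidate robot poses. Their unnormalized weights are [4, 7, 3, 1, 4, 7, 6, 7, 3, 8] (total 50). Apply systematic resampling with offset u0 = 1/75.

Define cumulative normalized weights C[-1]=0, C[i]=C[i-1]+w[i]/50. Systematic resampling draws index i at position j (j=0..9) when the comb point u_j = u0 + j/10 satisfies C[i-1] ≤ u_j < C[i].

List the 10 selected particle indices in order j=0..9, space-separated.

0 1 1 4 5 5 6 7 8 9

C = [2/25, 11/50, 7/25, 3/10, 19/50, 13/25, 16/25, 39/50, 21/25, 1]
j=0: u_0=1/75 ∈ [0, 2/25) → index 0
j=1: u_1=17/150 ∈ [2/25, 11/50) → index 1
j=2: u_2=16/75 ∈ [2/25, 11/50) → index 1
j=3: u_3=47/150 ∈ [3/10, 19/50) → index 4
j=4: u_4=31/75 ∈ [19/50, 13/25) → index 5
j=5: u_5=77/150 ∈ [19/50, 13/25) → index 5
j=6: u_6=46/75 ∈ [13/25, 16/25) → index 6
j=7: u_7=107/150 ∈ [16/25, 39/50) → index 7
j=8: u_8=61/75 ∈ [39/50, 21/25) → index 8
j=9: u_9=137/150 ∈ [21/25, 1) → index 9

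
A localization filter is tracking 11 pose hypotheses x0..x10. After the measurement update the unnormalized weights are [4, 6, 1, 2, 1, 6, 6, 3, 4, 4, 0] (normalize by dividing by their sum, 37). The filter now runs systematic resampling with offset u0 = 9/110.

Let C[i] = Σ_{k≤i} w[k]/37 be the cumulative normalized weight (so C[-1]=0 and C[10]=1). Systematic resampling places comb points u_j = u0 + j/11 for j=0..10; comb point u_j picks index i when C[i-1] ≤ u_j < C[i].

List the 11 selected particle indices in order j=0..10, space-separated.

C = [4/37, 10/37, 11/37, 13/37, 14/37, 20/37, 26/37, 29/37, 33/37, 1, 1]
j=0: u_0=9/110 ∈ [0, 4/37) → index 0
j=1: u_1=19/110 ∈ [4/37, 10/37) → index 1
j=2: u_2=29/110 ∈ [4/37, 10/37) → index 1
j=3: u_3=39/110 ∈ [13/37, 14/37) → index 4
j=4: u_4=49/110 ∈ [14/37, 20/37) → index 5
j=5: u_5=59/110 ∈ [14/37, 20/37) → index 5
j=6: u_6=69/110 ∈ [20/37, 26/37) → index 6
j=7: u_7=79/110 ∈ [26/37, 29/37) → index 7
j=8: u_8=89/110 ∈ [29/37, 33/37) → index 8
j=9: u_9=9/10 ∈ [33/37, 1) → index 9
j=10: u_10=109/110 ∈ [33/37, 1) → index 9

0 1 1 4 5 5 6 7 8 9 9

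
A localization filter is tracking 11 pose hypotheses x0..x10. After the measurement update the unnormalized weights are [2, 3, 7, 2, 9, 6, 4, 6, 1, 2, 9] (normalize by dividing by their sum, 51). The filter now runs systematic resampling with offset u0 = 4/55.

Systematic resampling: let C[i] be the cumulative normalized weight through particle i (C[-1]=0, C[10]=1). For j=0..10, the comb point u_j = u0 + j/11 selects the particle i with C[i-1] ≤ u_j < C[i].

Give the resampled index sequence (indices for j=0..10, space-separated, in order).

C = [2/51, 5/51, 4/17, 14/51, 23/51, 29/51, 11/17, 13/17, 40/51, 14/17, 1]
j=0: u_0=4/55 ∈ [2/51, 5/51) → index 1
j=1: u_1=9/55 ∈ [5/51, 4/17) → index 2
j=2: u_2=14/55 ∈ [4/17, 14/51) → index 3
j=3: u_3=19/55 ∈ [14/51, 23/51) → index 4
j=4: u_4=24/55 ∈ [14/51, 23/51) → index 4
j=5: u_5=29/55 ∈ [23/51, 29/51) → index 5
j=6: u_6=34/55 ∈ [29/51, 11/17) → index 6
j=7: u_7=39/55 ∈ [11/17, 13/17) → index 7
j=8: u_8=4/5 ∈ [40/51, 14/17) → index 9
j=9: u_9=49/55 ∈ [14/17, 1) → index 10
j=10: u_10=54/55 ∈ [14/17, 1) → index 10

1 2 3 4 4 5 6 7 9 10 10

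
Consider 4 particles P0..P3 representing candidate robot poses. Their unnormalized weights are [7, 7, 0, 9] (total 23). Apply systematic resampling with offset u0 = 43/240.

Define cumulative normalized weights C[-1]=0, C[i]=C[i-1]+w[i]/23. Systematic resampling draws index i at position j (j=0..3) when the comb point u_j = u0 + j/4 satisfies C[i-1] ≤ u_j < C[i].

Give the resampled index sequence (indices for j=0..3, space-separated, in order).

C = [7/23, 14/23, 14/23, 1]
j=0: u_0=43/240 ∈ [0, 7/23) → index 0
j=1: u_1=103/240 ∈ [7/23, 14/23) → index 1
j=2: u_2=163/240 ∈ [14/23, 1) → index 3
j=3: u_3=223/240 ∈ [14/23, 1) → index 3

0 1 3 3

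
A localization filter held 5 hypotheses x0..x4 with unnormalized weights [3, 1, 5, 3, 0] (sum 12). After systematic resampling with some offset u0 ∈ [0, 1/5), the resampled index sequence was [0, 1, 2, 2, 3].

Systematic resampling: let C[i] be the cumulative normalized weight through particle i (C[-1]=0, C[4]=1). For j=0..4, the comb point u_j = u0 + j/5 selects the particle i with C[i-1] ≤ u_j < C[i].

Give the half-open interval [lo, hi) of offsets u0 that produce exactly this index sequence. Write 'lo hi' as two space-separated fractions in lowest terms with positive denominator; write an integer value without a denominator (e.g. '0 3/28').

1/20 2/15

C = [1/4, 1/3, 3/4, 1, 1]
j=0 picked index 0: u0 ∈ [0, 1/4)
j=1 picked index 1: u0 ∈ [1/20, 2/15)
j=2 picked index 2: u0 ∈ [-1/15, 7/20)
j=3 picked index 2: u0 ∈ [-4/15, 3/20)
j=4 picked index 3: u0 ∈ [-1/20, 1/5)
intersection: [1/20, 2/15)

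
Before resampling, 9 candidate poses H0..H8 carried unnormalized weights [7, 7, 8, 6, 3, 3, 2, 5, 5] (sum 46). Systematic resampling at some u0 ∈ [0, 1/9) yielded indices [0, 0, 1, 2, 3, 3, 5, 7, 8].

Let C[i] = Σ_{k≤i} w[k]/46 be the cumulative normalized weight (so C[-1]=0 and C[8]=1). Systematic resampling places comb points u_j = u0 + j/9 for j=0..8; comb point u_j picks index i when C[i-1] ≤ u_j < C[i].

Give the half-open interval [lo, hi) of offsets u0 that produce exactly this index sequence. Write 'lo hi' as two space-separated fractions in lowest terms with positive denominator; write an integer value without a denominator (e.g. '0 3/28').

7/207 17/414

C = [7/46, 7/23, 11/23, 14/23, 31/46, 17/23, 18/23, 41/46, 1]
j=0 picked index 0: u0 ∈ [0, 7/46)
j=1 picked index 0: u0 ∈ [-1/9, 17/414)
j=2 picked index 1: u0 ∈ [-29/414, 17/207)
j=3 picked index 2: u0 ∈ [-2/69, 10/69)
j=4 picked index 3: u0 ∈ [7/207, 34/207)
j=5 picked index 3: u0 ∈ [-16/207, 11/207)
j=6 picked index 5: u0 ∈ [1/138, 5/69)
j=7 picked index 7: u0 ∈ [1/207, 47/414)
j=8 picked index 8: u0 ∈ [1/414, 1/9)
intersection: [7/207, 17/414)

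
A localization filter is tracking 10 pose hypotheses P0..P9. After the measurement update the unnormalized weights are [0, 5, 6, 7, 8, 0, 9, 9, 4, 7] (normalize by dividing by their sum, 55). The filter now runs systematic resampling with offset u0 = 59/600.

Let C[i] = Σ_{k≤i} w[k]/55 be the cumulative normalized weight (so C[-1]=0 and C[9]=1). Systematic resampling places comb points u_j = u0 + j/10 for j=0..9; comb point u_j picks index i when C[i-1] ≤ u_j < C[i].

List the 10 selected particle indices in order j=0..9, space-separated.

C = [0, 1/11, 1/5, 18/55, 26/55, 26/55, 7/11, 4/5, 48/55, 1]
j=0: u_0=59/600 ∈ [1/11, 1/5) → index 2
j=1: u_1=119/600 ∈ [1/11, 1/5) → index 2
j=2: u_2=179/600 ∈ [1/5, 18/55) → index 3
j=3: u_3=239/600 ∈ [18/55, 26/55) → index 4
j=4: u_4=299/600 ∈ [26/55, 7/11) → index 6
j=5: u_5=359/600 ∈ [26/55, 7/11) → index 6
j=6: u_6=419/600 ∈ [7/11, 4/5) → index 7
j=7: u_7=479/600 ∈ [7/11, 4/5) → index 7
j=8: u_8=539/600 ∈ [48/55, 1) → index 9
j=9: u_9=599/600 ∈ [48/55, 1) → index 9

2 2 3 4 6 6 7 7 9 9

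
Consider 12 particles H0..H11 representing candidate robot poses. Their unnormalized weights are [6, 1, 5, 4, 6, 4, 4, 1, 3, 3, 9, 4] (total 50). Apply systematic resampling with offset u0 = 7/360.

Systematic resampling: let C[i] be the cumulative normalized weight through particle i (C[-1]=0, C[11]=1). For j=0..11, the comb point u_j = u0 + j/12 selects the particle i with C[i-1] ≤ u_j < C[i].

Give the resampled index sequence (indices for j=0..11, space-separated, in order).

C = [3/25, 7/50, 6/25, 8/25, 11/25, 13/25, 3/5, 31/50, 17/25, 37/50, 23/25, 1]
j=0: u_0=7/360 ∈ [0, 3/25) → index 0
j=1: u_1=37/360 ∈ [0, 3/25) → index 0
j=2: u_2=67/360 ∈ [7/50, 6/25) → index 2
j=3: u_3=97/360 ∈ [6/25, 8/25) → index 3
j=4: u_4=127/360 ∈ [8/25, 11/25) → index 4
j=5: u_5=157/360 ∈ [8/25, 11/25) → index 4
j=6: u_6=187/360 ∈ [11/25, 13/25) → index 5
j=7: u_7=217/360 ∈ [3/5, 31/50) → index 7
j=8: u_8=247/360 ∈ [17/25, 37/50) → index 9
j=9: u_9=277/360 ∈ [37/50, 23/25) → index 10
j=10: u_10=307/360 ∈ [37/50, 23/25) → index 10
j=11: u_11=337/360 ∈ [23/25, 1) → index 11

0 0 2 3 4 4 5 7 9 10 10 11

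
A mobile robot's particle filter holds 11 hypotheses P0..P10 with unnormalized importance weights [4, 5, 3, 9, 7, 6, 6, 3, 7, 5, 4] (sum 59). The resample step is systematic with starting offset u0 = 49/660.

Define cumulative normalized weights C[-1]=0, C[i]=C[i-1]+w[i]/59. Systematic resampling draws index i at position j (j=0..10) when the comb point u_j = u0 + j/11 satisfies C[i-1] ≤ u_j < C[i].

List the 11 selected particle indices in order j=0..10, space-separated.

C = [4/59, 9/59, 12/59, 21/59, 28/59, 34/59, 40/59, 43/59, 50/59, 55/59, 1]
j=0: u_0=49/660 ∈ [4/59, 9/59) → index 1
j=1: u_1=109/660 ∈ [9/59, 12/59) → index 2
j=2: u_2=169/660 ∈ [12/59, 21/59) → index 3
j=3: u_3=229/660 ∈ [12/59, 21/59) → index 3
j=4: u_4=289/660 ∈ [21/59, 28/59) → index 4
j=5: u_5=349/660 ∈ [28/59, 34/59) → index 5
j=6: u_6=409/660 ∈ [34/59, 40/59) → index 6
j=7: u_7=469/660 ∈ [40/59, 43/59) → index 7
j=8: u_8=529/660 ∈ [43/59, 50/59) → index 8
j=9: u_9=589/660 ∈ [50/59, 55/59) → index 9
j=10: u_10=59/60 ∈ [55/59, 1) → index 10

1 2 3 3 4 5 6 7 8 9 10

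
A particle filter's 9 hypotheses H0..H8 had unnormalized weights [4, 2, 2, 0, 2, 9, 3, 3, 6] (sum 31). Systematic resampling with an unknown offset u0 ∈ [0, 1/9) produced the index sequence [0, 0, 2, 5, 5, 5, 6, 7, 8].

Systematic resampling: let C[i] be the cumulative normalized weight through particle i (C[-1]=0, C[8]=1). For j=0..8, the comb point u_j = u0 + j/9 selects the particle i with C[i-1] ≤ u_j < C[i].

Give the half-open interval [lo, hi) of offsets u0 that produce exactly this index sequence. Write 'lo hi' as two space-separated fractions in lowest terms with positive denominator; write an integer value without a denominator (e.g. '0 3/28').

C = [4/31, 6/31, 8/31, 8/31, 10/31, 19/31, 22/31, 25/31, 1]
j=0 picked index 0: u0 ∈ [0, 4/31)
j=1 picked index 0: u0 ∈ [-1/9, 5/279)
j=2 picked index 2: u0 ∈ [-8/279, 10/279)
j=3 picked index 5: u0 ∈ [-1/93, 26/93)
j=4 picked index 5: u0 ∈ [-34/279, 47/279)
j=5 picked index 5: u0 ∈ [-65/279, 16/279)
j=6 picked index 6: u0 ∈ [-5/93, 4/93)
j=7 picked index 7: u0 ∈ [-19/279, 8/279)
j=8 picked index 8: u0 ∈ [-23/279, 1/9)
intersection: [0, 5/279)

0 5/279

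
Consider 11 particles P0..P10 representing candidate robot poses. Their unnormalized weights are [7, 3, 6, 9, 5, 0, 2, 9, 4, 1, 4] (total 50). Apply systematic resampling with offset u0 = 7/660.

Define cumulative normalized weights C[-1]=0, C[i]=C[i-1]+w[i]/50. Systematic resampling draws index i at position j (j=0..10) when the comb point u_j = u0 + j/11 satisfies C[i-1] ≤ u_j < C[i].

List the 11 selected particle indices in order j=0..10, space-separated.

C = [7/50, 1/5, 8/25, 1/2, 3/5, 3/5, 16/25, 41/50, 9/10, 23/25, 1]
j=0: u_0=7/660 ∈ [0, 7/50) → index 0
j=1: u_1=67/660 ∈ [0, 7/50) → index 0
j=2: u_2=127/660 ∈ [7/50, 1/5) → index 1
j=3: u_3=17/60 ∈ [1/5, 8/25) → index 2
j=4: u_4=247/660 ∈ [8/25, 1/2) → index 3
j=5: u_5=307/660 ∈ [8/25, 1/2) → index 3
j=6: u_6=367/660 ∈ [1/2, 3/5) → index 4
j=7: u_7=427/660 ∈ [16/25, 41/50) → index 7
j=8: u_8=487/660 ∈ [16/25, 41/50) → index 7
j=9: u_9=547/660 ∈ [41/50, 9/10) → index 8
j=10: u_10=607/660 ∈ [9/10, 23/25) → index 9

0 0 1 2 3 3 4 7 7 8 9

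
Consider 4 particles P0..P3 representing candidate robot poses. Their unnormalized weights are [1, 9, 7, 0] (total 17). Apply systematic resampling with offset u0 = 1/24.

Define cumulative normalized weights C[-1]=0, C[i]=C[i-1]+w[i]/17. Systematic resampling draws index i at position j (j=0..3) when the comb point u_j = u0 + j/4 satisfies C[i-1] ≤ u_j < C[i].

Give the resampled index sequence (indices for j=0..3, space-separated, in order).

C = [1/17, 10/17, 1, 1]
j=0: u_0=1/24 ∈ [0, 1/17) → index 0
j=1: u_1=7/24 ∈ [1/17, 10/17) → index 1
j=2: u_2=13/24 ∈ [1/17, 10/17) → index 1
j=3: u_3=19/24 ∈ [10/17, 1) → index 2

0 1 1 2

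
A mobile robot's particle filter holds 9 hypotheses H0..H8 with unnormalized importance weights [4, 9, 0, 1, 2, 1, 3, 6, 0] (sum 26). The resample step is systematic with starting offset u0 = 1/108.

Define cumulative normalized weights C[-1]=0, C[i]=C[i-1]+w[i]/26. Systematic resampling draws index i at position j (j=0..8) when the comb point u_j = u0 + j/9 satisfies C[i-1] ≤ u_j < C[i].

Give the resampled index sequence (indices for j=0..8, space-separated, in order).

C = [2/13, 1/2, 1/2, 7/13, 8/13, 17/26, 10/13, 1, 1]
j=0: u_0=1/108 ∈ [0, 2/13) → index 0
j=1: u_1=13/108 ∈ [0, 2/13) → index 0
j=2: u_2=25/108 ∈ [2/13, 1/2) → index 1
j=3: u_3=37/108 ∈ [2/13, 1/2) → index 1
j=4: u_4=49/108 ∈ [2/13, 1/2) → index 1
j=5: u_5=61/108 ∈ [7/13, 8/13) → index 4
j=6: u_6=73/108 ∈ [17/26, 10/13) → index 6
j=7: u_7=85/108 ∈ [10/13, 1) → index 7
j=8: u_8=97/108 ∈ [10/13, 1) → index 7

0 0 1 1 1 4 6 7 7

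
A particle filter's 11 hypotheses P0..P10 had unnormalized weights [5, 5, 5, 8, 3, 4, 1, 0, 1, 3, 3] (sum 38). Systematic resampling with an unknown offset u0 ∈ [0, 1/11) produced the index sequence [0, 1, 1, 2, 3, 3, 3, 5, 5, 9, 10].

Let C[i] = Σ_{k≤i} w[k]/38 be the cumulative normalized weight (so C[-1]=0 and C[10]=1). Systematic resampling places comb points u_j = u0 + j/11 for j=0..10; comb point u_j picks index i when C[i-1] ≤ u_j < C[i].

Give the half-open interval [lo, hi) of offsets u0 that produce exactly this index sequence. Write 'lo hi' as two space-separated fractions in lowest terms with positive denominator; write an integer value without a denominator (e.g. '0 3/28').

10/209 25/418

C = [5/38, 5/19, 15/38, 23/38, 13/19, 15/19, 31/38, 31/38, 16/19, 35/38, 1]
j=0 picked index 0: u0 ∈ [0, 5/38)
j=1 picked index 1: u0 ∈ [17/418, 36/209)
j=2 picked index 1: u0 ∈ [-21/418, 17/209)
j=3 picked index 2: u0 ∈ [-2/209, 51/418)
j=4 picked index 3: u0 ∈ [13/418, 101/418)
j=5 picked index 3: u0 ∈ [-25/418, 63/418)
j=6 picked index 3: u0 ∈ [-63/418, 25/418)
j=7 picked index 5: u0 ∈ [10/209, 32/209)
j=8 picked index 5: u0 ∈ [-9/209, 13/209)
j=9 picked index 9: u0 ∈ [5/209, 43/418)
j=10 picked index 10: u0 ∈ [5/418, 1/11)
intersection: [10/209, 25/418)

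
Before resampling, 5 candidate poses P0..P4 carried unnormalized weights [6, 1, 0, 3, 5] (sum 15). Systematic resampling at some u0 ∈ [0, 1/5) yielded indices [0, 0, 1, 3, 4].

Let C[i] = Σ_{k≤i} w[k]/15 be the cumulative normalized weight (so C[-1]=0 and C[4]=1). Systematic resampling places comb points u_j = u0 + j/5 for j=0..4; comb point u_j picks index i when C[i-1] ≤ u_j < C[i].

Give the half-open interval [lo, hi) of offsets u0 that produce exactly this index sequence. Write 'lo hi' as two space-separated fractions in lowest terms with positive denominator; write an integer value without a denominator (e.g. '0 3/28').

C = [2/5, 7/15, 7/15, 2/3, 1]
j=0 picked index 0: u0 ∈ [0, 2/5)
j=1 picked index 0: u0 ∈ [-1/5, 1/5)
j=2 picked index 1: u0 ∈ [0, 1/15)
j=3 picked index 3: u0 ∈ [-2/15, 1/15)
j=4 picked index 4: u0 ∈ [-2/15, 1/5)
intersection: [0, 1/15)

0 1/15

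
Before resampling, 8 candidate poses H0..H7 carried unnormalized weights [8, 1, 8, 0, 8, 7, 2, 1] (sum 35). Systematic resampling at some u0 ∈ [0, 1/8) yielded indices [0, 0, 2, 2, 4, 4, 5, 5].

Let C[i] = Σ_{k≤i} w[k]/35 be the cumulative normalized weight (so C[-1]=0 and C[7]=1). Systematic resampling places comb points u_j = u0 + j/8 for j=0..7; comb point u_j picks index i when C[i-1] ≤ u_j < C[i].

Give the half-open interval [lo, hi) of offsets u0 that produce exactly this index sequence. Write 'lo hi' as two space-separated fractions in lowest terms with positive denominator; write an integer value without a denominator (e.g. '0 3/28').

C = [8/35, 9/35, 17/35, 17/35, 5/7, 32/35, 34/35, 1]
j=0 picked index 0: u0 ∈ [0, 8/35)
j=1 picked index 0: u0 ∈ [-1/8, 29/280)
j=2 picked index 2: u0 ∈ [1/140, 33/140)
j=3 picked index 2: u0 ∈ [-33/280, 31/280)
j=4 picked index 4: u0 ∈ [-1/70, 3/14)
j=5 picked index 4: u0 ∈ [-39/280, 5/56)
j=6 picked index 5: u0 ∈ [-1/28, 23/140)
j=7 picked index 5: u0 ∈ [-9/56, 11/280)
intersection: [1/140, 11/280)

1/140 11/280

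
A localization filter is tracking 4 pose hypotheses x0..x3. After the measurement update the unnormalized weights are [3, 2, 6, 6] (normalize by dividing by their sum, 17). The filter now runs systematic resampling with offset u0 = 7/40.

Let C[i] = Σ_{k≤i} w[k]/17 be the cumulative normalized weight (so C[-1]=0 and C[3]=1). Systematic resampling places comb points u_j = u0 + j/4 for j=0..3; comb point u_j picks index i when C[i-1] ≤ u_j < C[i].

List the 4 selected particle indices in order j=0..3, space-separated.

C = [3/17, 5/17, 11/17, 1]
j=0: u_0=7/40 ∈ [0, 3/17) → index 0
j=1: u_1=17/40 ∈ [5/17, 11/17) → index 2
j=2: u_2=27/40 ∈ [11/17, 1) → index 3
j=3: u_3=37/40 ∈ [11/17, 1) → index 3

0 2 3 3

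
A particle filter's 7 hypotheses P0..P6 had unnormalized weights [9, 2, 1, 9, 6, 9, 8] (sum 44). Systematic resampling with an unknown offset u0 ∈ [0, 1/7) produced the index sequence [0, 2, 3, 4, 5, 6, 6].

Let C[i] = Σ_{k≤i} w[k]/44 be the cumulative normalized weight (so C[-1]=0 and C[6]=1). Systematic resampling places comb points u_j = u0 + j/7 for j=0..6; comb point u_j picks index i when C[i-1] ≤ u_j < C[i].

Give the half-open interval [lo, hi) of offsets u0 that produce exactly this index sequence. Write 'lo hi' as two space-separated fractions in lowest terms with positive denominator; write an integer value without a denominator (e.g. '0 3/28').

3/28 10/77

C = [9/44, 1/4, 3/11, 21/44, 27/44, 9/11, 1]
j=0 picked index 0: u0 ∈ [0, 9/44)
j=1 picked index 2: u0 ∈ [3/28, 10/77)
j=2 picked index 3: u0 ∈ [-1/77, 59/308)
j=3 picked index 4: u0 ∈ [15/308, 57/308)
j=4 picked index 5: u0 ∈ [13/308, 19/77)
j=5 picked index 6: u0 ∈ [8/77, 2/7)
j=6 picked index 6: u0 ∈ [-3/77, 1/7)
intersection: [3/28, 10/77)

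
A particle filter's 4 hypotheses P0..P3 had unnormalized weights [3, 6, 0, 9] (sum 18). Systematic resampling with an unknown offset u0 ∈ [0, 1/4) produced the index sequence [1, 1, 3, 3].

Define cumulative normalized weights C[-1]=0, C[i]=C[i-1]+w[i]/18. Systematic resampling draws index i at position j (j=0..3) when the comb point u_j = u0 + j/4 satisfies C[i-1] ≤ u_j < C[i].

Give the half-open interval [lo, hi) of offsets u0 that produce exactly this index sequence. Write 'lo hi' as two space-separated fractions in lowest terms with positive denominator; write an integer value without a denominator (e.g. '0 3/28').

1/6 1/4

C = [1/6, 1/2, 1/2, 1]
j=0 picked index 1: u0 ∈ [1/6, 1/2)
j=1 picked index 1: u0 ∈ [-1/12, 1/4)
j=2 picked index 3: u0 ∈ [0, 1/2)
j=3 picked index 3: u0 ∈ [-1/4, 1/4)
intersection: [1/6, 1/4)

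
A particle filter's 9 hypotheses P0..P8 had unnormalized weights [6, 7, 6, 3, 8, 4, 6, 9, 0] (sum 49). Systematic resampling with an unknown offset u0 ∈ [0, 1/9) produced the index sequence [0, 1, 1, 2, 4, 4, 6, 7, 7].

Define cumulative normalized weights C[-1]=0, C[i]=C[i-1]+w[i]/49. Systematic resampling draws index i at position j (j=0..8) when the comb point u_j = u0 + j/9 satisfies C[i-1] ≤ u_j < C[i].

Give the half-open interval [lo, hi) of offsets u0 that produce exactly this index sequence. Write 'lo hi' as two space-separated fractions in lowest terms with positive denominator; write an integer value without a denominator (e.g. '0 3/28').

C = [6/49, 13/49, 19/49, 22/49, 30/49, 34/49, 40/49, 1, 1]
j=0 picked index 0: u0 ∈ [0, 6/49)
j=1 picked index 1: u0 ∈ [5/441, 68/441)
j=2 picked index 1: u0 ∈ [-44/441, 19/441)
j=3 picked index 2: u0 ∈ [-10/147, 8/147)
j=4 picked index 4: u0 ∈ [2/441, 74/441)
j=5 picked index 4: u0 ∈ [-47/441, 25/441)
j=6 picked index 6: u0 ∈ [4/147, 22/147)
j=7 picked index 7: u0 ∈ [17/441, 2/9)
j=8 picked index 7: u0 ∈ [-32/441, 1/9)
intersection: [17/441, 19/441)

17/441 19/441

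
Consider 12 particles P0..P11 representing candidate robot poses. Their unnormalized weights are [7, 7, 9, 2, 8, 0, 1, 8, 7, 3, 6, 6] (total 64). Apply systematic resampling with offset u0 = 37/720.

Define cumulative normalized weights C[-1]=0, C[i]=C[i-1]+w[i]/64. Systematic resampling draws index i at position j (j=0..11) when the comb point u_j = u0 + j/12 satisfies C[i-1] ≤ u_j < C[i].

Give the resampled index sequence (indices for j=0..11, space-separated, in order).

C = [7/64, 7/32, 23/64, 25/64, 33/64, 33/64, 17/32, 21/32, 49/64, 13/16, 29/32, 1]
j=0: u_0=37/720 ∈ [0, 7/64) → index 0
j=1: u_1=97/720 ∈ [7/64, 7/32) → index 1
j=2: u_2=157/720 ∈ [7/64, 7/32) → index 1
j=3: u_3=217/720 ∈ [7/32, 23/64) → index 2
j=4: u_4=277/720 ∈ [23/64, 25/64) → index 3
j=5: u_5=337/720 ∈ [25/64, 33/64) → index 4
j=6: u_6=397/720 ∈ [17/32, 21/32) → index 7
j=7: u_7=457/720 ∈ [17/32, 21/32) → index 7
j=8: u_8=517/720 ∈ [21/32, 49/64) → index 8
j=9: u_9=577/720 ∈ [49/64, 13/16) → index 9
j=10: u_10=637/720 ∈ [13/16, 29/32) → index 10
j=11: u_11=697/720 ∈ [29/32, 1) → index 11

0 1 1 2 3 4 7 7 8 9 10 11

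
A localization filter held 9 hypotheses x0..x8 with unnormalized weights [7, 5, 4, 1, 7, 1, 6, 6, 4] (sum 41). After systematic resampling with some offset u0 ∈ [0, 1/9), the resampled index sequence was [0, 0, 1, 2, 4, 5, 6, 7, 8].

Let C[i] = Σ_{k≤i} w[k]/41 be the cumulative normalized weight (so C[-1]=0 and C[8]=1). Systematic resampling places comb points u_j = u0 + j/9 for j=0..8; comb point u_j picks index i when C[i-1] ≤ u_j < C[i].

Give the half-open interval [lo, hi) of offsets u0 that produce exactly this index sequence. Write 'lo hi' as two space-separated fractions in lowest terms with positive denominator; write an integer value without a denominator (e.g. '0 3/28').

11/369 20/369

C = [7/41, 12/41, 16/41, 17/41, 24/41, 25/41, 31/41, 37/41, 1]
j=0 picked index 0: u0 ∈ [0, 7/41)
j=1 picked index 0: u0 ∈ [-1/9, 22/369)
j=2 picked index 1: u0 ∈ [-19/369, 26/369)
j=3 picked index 2: u0 ∈ [-5/123, 7/123)
j=4 picked index 4: u0 ∈ [-11/369, 52/369)
j=5 picked index 5: u0 ∈ [11/369, 20/369)
j=6 picked index 6: u0 ∈ [-7/123, 11/123)
j=7 picked index 7: u0 ∈ [-8/369, 46/369)
j=8 picked index 8: u0 ∈ [5/369, 1/9)
intersection: [11/369, 20/369)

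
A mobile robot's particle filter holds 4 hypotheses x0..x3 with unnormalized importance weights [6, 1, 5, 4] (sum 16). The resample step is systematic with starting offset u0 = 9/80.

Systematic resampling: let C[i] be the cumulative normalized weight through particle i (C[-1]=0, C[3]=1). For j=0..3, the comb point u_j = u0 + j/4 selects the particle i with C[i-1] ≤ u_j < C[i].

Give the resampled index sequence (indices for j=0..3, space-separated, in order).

0 0 2 3

C = [3/8, 7/16, 3/4, 1]
j=0: u_0=9/80 ∈ [0, 3/8) → index 0
j=1: u_1=29/80 ∈ [0, 3/8) → index 0
j=2: u_2=49/80 ∈ [7/16, 3/4) → index 2
j=3: u_3=69/80 ∈ [3/4, 1) → index 3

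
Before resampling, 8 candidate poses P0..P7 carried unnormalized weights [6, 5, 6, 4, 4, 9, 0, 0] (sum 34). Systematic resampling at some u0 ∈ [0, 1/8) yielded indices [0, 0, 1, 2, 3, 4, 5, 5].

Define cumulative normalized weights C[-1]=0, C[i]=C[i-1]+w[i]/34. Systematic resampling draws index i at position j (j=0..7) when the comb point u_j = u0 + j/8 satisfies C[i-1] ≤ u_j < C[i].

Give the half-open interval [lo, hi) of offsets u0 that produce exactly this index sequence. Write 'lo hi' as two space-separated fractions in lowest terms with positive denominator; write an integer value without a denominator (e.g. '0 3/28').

0 7/136

C = [3/17, 11/34, 1/2, 21/34, 25/34, 1, 1, 1]
j=0 picked index 0: u0 ∈ [0, 3/17)
j=1 picked index 0: u0 ∈ [-1/8, 7/136)
j=2 picked index 1: u0 ∈ [-5/68, 5/68)
j=3 picked index 2: u0 ∈ [-7/136, 1/8)
j=4 picked index 3: u0 ∈ [0, 2/17)
j=5 picked index 4: u0 ∈ [-1/136, 15/136)
j=6 picked index 5: u0 ∈ [-1/68, 1/4)
j=7 picked index 5: u0 ∈ [-19/136, 1/8)
intersection: [0, 7/136)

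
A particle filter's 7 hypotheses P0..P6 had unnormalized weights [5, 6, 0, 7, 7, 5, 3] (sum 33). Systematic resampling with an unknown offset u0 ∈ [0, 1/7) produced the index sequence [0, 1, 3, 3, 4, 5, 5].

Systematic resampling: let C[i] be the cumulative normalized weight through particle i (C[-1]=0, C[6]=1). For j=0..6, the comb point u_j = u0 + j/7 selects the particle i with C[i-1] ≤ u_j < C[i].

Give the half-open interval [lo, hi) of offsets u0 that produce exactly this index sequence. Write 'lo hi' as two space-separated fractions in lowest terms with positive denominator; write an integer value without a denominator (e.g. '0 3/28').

1/21 4/77

C = [5/33, 1/3, 1/3, 6/11, 25/33, 10/11, 1]
j=0 picked index 0: u0 ∈ [0, 5/33)
j=1 picked index 1: u0 ∈ [2/231, 4/21)
j=2 picked index 3: u0 ∈ [1/21, 20/77)
j=3 picked index 3: u0 ∈ [-2/21, 9/77)
j=4 picked index 4: u0 ∈ [-2/77, 43/231)
j=5 picked index 5: u0 ∈ [10/231, 15/77)
j=6 picked index 5: u0 ∈ [-23/231, 4/77)
intersection: [1/21, 4/77)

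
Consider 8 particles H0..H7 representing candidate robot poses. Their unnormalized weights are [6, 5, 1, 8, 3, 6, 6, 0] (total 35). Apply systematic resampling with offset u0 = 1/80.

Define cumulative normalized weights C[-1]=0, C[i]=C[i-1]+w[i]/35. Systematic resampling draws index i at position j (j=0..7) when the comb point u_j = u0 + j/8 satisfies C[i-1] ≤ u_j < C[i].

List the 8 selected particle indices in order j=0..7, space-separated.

0 0 1 3 3 4 5 6

C = [6/35, 11/35, 12/35, 4/7, 23/35, 29/35, 1, 1]
j=0: u_0=1/80 ∈ [0, 6/35) → index 0
j=1: u_1=11/80 ∈ [0, 6/35) → index 0
j=2: u_2=21/80 ∈ [6/35, 11/35) → index 1
j=3: u_3=31/80 ∈ [12/35, 4/7) → index 3
j=4: u_4=41/80 ∈ [12/35, 4/7) → index 3
j=5: u_5=51/80 ∈ [4/7, 23/35) → index 4
j=6: u_6=61/80 ∈ [23/35, 29/35) → index 5
j=7: u_7=71/80 ∈ [29/35, 1) → index 6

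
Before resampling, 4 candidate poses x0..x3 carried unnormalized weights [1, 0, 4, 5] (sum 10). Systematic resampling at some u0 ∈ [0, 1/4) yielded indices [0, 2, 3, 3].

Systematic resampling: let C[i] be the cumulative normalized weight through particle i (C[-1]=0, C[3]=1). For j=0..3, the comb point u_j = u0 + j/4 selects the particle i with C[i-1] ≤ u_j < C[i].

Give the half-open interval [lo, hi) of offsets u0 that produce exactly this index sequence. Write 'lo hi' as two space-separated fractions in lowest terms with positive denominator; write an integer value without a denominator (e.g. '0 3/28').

C = [1/10, 1/10, 1/2, 1]
j=0 picked index 0: u0 ∈ [0, 1/10)
j=1 picked index 2: u0 ∈ [-3/20, 1/4)
j=2 picked index 3: u0 ∈ [0, 1/2)
j=3 picked index 3: u0 ∈ [-1/4, 1/4)
intersection: [0, 1/10)

0 1/10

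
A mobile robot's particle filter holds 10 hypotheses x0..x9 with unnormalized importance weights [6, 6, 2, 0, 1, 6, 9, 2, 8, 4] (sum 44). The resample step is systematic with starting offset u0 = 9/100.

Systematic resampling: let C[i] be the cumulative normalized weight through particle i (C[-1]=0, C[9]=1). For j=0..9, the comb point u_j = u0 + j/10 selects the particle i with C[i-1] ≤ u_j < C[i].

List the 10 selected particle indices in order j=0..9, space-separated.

0 1 2 5 6 6 7 8 8 9

C = [3/22, 3/11, 7/22, 7/22, 15/44, 21/44, 15/22, 8/11, 10/11, 1]
j=0: u_0=9/100 ∈ [0, 3/22) → index 0
j=1: u_1=19/100 ∈ [3/22, 3/11) → index 1
j=2: u_2=29/100 ∈ [3/11, 7/22) → index 2
j=3: u_3=39/100 ∈ [15/44, 21/44) → index 5
j=4: u_4=49/100 ∈ [21/44, 15/22) → index 6
j=5: u_5=59/100 ∈ [21/44, 15/22) → index 6
j=6: u_6=69/100 ∈ [15/22, 8/11) → index 7
j=7: u_7=79/100 ∈ [8/11, 10/11) → index 8
j=8: u_8=89/100 ∈ [8/11, 10/11) → index 8
j=9: u_9=99/100 ∈ [10/11, 1) → index 9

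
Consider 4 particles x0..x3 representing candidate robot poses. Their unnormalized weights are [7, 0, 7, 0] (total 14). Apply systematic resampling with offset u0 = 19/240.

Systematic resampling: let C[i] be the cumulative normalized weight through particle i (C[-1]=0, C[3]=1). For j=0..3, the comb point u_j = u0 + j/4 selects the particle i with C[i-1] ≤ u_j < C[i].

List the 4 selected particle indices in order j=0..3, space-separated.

0 0 2 2

C = [1/2, 1/2, 1, 1]
j=0: u_0=19/240 ∈ [0, 1/2) → index 0
j=1: u_1=79/240 ∈ [0, 1/2) → index 0
j=2: u_2=139/240 ∈ [1/2, 1) → index 2
j=3: u_3=199/240 ∈ [1/2, 1) → index 2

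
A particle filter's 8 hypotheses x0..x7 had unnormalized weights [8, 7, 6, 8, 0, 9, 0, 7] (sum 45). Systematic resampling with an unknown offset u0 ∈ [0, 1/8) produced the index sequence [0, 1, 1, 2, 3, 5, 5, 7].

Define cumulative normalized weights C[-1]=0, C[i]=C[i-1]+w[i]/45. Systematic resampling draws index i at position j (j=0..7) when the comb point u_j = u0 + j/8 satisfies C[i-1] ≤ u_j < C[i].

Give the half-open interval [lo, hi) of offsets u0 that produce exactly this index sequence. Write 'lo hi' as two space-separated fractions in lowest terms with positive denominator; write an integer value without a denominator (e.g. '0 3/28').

19/360 1/12

C = [8/45, 1/3, 7/15, 29/45, 29/45, 38/45, 38/45, 1]
j=0 picked index 0: u0 ∈ [0, 8/45)
j=1 picked index 1: u0 ∈ [19/360, 5/24)
j=2 picked index 1: u0 ∈ [-13/180, 1/12)
j=3 picked index 2: u0 ∈ [-1/24, 11/120)
j=4 picked index 3: u0 ∈ [-1/30, 13/90)
j=5 picked index 5: u0 ∈ [7/360, 79/360)
j=6 picked index 5: u0 ∈ [-19/180, 17/180)
j=7 picked index 7: u0 ∈ [-11/360, 1/8)
intersection: [19/360, 1/12)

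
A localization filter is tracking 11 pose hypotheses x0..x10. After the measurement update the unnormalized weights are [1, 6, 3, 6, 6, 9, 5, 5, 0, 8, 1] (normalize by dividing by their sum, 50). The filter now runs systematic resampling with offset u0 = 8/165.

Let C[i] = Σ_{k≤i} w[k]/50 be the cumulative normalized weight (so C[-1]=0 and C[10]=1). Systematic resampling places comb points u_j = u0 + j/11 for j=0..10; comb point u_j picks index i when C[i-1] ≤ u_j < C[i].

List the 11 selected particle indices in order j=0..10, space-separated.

C = [1/50, 7/50, 1/5, 8/25, 11/25, 31/50, 18/25, 41/50, 41/50, 49/50, 1]
j=0: u_0=8/165 ∈ [1/50, 7/50) → index 1
j=1: u_1=23/165 ∈ [1/50, 7/50) → index 1
j=2: u_2=38/165 ∈ [1/5, 8/25) → index 3
j=3: u_3=53/165 ∈ [8/25, 11/25) → index 4
j=4: u_4=68/165 ∈ [8/25, 11/25) → index 4
j=5: u_5=83/165 ∈ [11/25, 31/50) → index 5
j=6: u_6=98/165 ∈ [11/25, 31/50) → index 5
j=7: u_7=113/165 ∈ [31/50, 18/25) → index 6
j=8: u_8=128/165 ∈ [18/25, 41/50) → index 7
j=9: u_9=13/15 ∈ [41/50, 49/50) → index 9
j=10: u_10=158/165 ∈ [41/50, 49/50) → index 9

1 1 3 4 4 5 5 6 7 9 9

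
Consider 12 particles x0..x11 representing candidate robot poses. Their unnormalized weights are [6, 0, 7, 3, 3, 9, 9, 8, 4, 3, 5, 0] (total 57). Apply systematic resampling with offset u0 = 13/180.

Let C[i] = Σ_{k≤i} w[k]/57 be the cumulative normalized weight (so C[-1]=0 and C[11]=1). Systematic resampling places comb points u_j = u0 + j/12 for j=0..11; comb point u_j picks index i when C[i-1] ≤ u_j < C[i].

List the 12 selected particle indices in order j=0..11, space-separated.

0 2 3 4 5 5 6 7 7 8 9 10

C = [2/19, 2/19, 13/57, 16/57, 1/3, 28/57, 37/57, 15/19, 49/57, 52/57, 1, 1]
j=0: u_0=13/180 ∈ [0, 2/19) → index 0
j=1: u_1=7/45 ∈ [2/19, 13/57) → index 2
j=2: u_2=43/180 ∈ [13/57, 16/57) → index 3
j=3: u_3=29/90 ∈ [16/57, 1/3) → index 4
j=4: u_4=73/180 ∈ [1/3, 28/57) → index 5
j=5: u_5=22/45 ∈ [1/3, 28/57) → index 5
j=6: u_6=103/180 ∈ [28/57, 37/57) → index 6
j=7: u_7=59/90 ∈ [37/57, 15/19) → index 7
j=8: u_8=133/180 ∈ [37/57, 15/19) → index 7
j=9: u_9=37/45 ∈ [15/19, 49/57) → index 8
j=10: u_10=163/180 ∈ [49/57, 52/57) → index 9
j=11: u_11=89/90 ∈ [52/57, 1) → index 10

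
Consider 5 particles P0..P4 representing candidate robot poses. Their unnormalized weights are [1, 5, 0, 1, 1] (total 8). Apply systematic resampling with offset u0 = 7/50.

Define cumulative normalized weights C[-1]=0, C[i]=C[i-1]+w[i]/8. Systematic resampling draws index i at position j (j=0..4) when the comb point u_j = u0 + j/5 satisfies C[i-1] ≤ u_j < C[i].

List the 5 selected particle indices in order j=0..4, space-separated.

C = [1/8, 3/4, 3/4, 7/8, 1]
j=0: u_0=7/50 ∈ [1/8, 3/4) → index 1
j=1: u_1=17/50 ∈ [1/8, 3/4) → index 1
j=2: u_2=27/50 ∈ [1/8, 3/4) → index 1
j=3: u_3=37/50 ∈ [1/8, 3/4) → index 1
j=4: u_4=47/50 ∈ [7/8, 1) → index 4

1 1 1 1 4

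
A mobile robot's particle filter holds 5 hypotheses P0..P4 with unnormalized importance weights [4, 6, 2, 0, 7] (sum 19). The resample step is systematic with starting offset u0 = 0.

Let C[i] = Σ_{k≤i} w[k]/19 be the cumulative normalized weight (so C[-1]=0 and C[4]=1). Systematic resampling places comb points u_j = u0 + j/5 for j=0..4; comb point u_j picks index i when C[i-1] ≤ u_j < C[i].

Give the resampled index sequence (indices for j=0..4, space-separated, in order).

C = [4/19, 10/19, 12/19, 12/19, 1]
j=0: u_0=0 ∈ [0, 4/19) → index 0
j=1: u_1=1/5 ∈ [0, 4/19) → index 0
j=2: u_2=2/5 ∈ [4/19, 10/19) → index 1
j=3: u_3=3/5 ∈ [10/19, 12/19) → index 2
j=4: u_4=4/5 ∈ [12/19, 1) → index 4

0 0 1 2 4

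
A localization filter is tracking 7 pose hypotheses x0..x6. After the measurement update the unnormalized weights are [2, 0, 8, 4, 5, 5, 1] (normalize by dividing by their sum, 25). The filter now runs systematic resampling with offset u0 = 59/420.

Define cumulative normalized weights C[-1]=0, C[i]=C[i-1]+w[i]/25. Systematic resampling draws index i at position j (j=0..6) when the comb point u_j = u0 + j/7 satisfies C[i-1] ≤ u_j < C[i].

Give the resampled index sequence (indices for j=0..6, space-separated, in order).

C = [2/25, 2/25, 2/5, 14/25, 19/25, 24/25, 1]
j=0: u_0=59/420 ∈ [2/25, 2/5) → index 2
j=1: u_1=17/60 ∈ [2/25, 2/5) → index 2
j=2: u_2=179/420 ∈ [2/5, 14/25) → index 3
j=3: u_3=239/420 ∈ [14/25, 19/25) → index 4
j=4: u_4=299/420 ∈ [14/25, 19/25) → index 4
j=5: u_5=359/420 ∈ [19/25, 24/25) → index 5
j=6: u_6=419/420 ∈ [24/25, 1) → index 6

2 2 3 4 4 5 6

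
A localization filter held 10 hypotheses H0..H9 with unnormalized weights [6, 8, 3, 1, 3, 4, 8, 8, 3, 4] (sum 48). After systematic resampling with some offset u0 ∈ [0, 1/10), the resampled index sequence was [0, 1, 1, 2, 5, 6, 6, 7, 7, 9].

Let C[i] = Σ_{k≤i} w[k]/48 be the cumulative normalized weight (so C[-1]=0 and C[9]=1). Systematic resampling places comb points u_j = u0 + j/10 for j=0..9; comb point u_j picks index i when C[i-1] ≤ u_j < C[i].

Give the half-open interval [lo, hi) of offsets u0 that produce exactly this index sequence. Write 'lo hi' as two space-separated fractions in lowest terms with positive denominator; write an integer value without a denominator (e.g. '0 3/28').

C = [1/8, 7/24, 17/48, 3/8, 7/16, 25/48, 11/16, 41/48, 11/12, 1]
j=0 picked index 0: u0 ∈ [0, 1/8)
j=1 picked index 1: u0 ∈ [1/40, 23/120)
j=2 picked index 1: u0 ∈ [-3/40, 11/120)
j=3 picked index 2: u0 ∈ [-1/120, 13/240)
j=4 picked index 5: u0 ∈ [3/80, 29/240)
j=5 picked index 6: u0 ∈ [1/48, 3/16)
j=6 picked index 6: u0 ∈ [-19/240, 7/80)
j=7 picked index 7: u0 ∈ [-1/80, 37/240)
j=8 picked index 7: u0 ∈ [-9/80, 13/240)
j=9 picked index 9: u0 ∈ [1/60, 1/10)
intersection: [3/80, 13/240)

3/80 13/240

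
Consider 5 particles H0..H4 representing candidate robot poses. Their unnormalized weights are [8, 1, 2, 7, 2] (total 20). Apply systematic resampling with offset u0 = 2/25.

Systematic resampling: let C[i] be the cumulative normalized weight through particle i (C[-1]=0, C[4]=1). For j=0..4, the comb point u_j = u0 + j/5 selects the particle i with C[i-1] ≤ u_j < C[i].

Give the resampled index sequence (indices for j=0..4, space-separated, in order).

0 0 2 3 3

C = [2/5, 9/20, 11/20, 9/10, 1]
j=0: u_0=2/25 ∈ [0, 2/5) → index 0
j=1: u_1=7/25 ∈ [0, 2/5) → index 0
j=2: u_2=12/25 ∈ [9/20, 11/20) → index 2
j=3: u_3=17/25 ∈ [11/20, 9/10) → index 3
j=4: u_4=22/25 ∈ [11/20, 9/10) → index 3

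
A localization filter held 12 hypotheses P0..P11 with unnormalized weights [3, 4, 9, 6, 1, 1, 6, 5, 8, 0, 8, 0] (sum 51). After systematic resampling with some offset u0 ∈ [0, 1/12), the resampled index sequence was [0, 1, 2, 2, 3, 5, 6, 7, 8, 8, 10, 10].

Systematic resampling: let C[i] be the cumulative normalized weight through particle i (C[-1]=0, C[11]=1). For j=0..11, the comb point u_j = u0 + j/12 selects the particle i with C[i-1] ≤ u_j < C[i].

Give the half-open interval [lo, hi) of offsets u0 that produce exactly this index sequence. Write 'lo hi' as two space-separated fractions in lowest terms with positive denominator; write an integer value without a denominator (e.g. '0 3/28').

7/204 11/204

C = [1/17, 7/51, 16/51, 22/51, 23/51, 8/17, 10/17, 35/51, 43/51, 43/51, 1, 1]
j=0 picked index 0: u0 ∈ [0, 1/17)
j=1 picked index 1: u0 ∈ [-5/204, 11/204)
j=2 picked index 2: u0 ∈ [-1/34, 5/34)
j=3 picked index 2: u0 ∈ [-23/204, 13/204)
j=4 picked index 3: u0 ∈ [-1/51, 5/51)
j=5 picked index 5: u0 ∈ [7/204, 11/204)
j=6 picked index 6: u0 ∈ [-1/34, 3/34)
j=7 picked index 7: u0 ∈ [1/204, 7/68)
j=8 picked index 8: u0 ∈ [1/51, 3/17)
j=9 picked index 8: u0 ∈ [-13/204, 19/204)
j=10 picked index 10: u0 ∈ [1/102, 1/6)
j=11 picked index 10: u0 ∈ [-5/68, 1/12)
intersection: [7/204, 11/204)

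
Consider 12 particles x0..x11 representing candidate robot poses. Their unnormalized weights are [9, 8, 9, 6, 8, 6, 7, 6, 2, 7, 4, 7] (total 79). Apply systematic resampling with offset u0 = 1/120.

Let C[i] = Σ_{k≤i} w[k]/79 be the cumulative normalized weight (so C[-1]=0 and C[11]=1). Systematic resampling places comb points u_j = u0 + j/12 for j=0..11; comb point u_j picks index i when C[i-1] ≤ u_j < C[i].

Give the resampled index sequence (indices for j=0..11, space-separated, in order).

C = [9/79, 17/79, 26/79, 32/79, 40/79, 46/79, 53/79, 59/79, 61/79, 68/79, 72/79, 1]
j=0: u_0=1/120 ∈ [0, 9/79) → index 0
j=1: u_1=11/120 ∈ [0, 9/79) → index 0
j=2: u_2=7/40 ∈ [9/79, 17/79) → index 1
j=3: u_3=31/120 ∈ [17/79, 26/79) → index 2
j=4: u_4=41/120 ∈ [26/79, 32/79) → index 3
j=5: u_5=17/40 ∈ [32/79, 40/79) → index 4
j=6: u_6=61/120 ∈ [40/79, 46/79) → index 5
j=7: u_7=71/120 ∈ [46/79, 53/79) → index 6
j=8: u_8=27/40 ∈ [53/79, 59/79) → index 7
j=9: u_9=91/120 ∈ [59/79, 61/79) → index 8
j=10: u_10=101/120 ∈ [61/79, 68/79) → index 9
j=11: u_11=37/40 ∈ [72/79, 1) → index 11

0 0 1 2 3 4 5 6 7 8 9 11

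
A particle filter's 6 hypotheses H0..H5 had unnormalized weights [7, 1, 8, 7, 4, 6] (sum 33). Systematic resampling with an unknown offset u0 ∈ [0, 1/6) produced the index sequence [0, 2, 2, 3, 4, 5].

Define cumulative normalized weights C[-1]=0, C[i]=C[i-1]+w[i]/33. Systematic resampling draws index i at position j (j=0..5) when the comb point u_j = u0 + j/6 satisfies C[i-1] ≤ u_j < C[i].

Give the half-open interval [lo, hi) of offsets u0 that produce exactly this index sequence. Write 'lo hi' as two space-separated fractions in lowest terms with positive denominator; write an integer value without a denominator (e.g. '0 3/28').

C = [7/33, 8/33, 16/33, 23/33, 9/11, 1]
j=0 picked index 0: u0 ∈ [0, 7/33)
j=1 picked index 2: u0 ∈ [5/66, 7/22)
j=2 picked index 2: u0 ∈ [-1/11, 5/33)
j=3 picked index 3: u0 ∈ [-1/66, 13/66)
j=4 picked index 4: u0 ∈ [1/33, 5/33)
j=5 picked index 5: u0 ∈ [-1/66, 1/6)
intersection: [5/66, 5/33)

5/66 5/33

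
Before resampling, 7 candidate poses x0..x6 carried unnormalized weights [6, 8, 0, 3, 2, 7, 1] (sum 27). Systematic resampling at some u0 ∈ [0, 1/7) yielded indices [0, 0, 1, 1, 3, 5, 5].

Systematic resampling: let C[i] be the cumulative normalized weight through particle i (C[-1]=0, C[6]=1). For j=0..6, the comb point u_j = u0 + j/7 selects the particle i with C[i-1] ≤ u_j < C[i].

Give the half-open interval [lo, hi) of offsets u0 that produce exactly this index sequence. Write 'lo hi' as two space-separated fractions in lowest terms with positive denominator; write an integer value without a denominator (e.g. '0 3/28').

0 11/189

C = [2/9, 14/27, 14/27, 17/27, 19/27, 26/27, 1]
j=0 picked index 0: u0 ∈ [0, 2/9)
j=1 picked index 0: u0 ∈ [-1/7, 5/63)
j=2 picked index 1: u0 ∈ [-4/63, 44/189)
j=3 picked index 1: u0 ∈ [-13/63, 17/189)
j=4 picked index 3: u0 ∈ [-10/189, 11/189)
j=5 picked index 5: u0 ∈ [-2/189, 47/189)
j=6 picked index 5: u0 ∈ [-29/189, 20/189)
intersection: [0, 11/189)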